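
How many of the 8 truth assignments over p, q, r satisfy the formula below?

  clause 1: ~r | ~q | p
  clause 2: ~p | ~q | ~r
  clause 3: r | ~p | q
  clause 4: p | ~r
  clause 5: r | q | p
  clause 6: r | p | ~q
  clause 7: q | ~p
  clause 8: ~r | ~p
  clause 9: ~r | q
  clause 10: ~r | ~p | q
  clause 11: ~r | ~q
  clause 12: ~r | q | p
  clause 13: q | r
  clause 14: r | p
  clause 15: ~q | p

There are 2^3 = 8 truth assignments over (p, q, r).
Split on q. With q = 1, the clauses containing q are satisfied and ~q drops from the rest; 1 of the 2^2 = 4 assignments to the other variables satisfy what remains.
With q = 0, by the same count on the reduced clause set, 0 assignments work.
(One model: p=T, q=T, r=F.)
Total: 1 + 0 = 1.

1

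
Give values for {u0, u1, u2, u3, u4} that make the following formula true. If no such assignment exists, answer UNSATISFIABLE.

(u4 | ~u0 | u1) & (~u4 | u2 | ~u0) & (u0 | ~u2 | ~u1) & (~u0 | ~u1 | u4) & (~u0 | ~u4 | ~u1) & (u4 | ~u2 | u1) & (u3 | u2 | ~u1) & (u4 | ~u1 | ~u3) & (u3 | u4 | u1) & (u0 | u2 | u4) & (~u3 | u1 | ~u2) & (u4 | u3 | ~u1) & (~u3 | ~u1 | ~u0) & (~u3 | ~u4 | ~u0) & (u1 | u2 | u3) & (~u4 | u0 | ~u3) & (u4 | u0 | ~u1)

u0 ↦ 0, u1 ↦ 0, u2 ↦ 1, u3 ↦ 0, u4 ↦ 1

Try u4 = 1.
Try u2 = 1.
Try u0 = 0.
From the singleton clause (~u1), u1 = 0.
From the singleton clause (~u3), u3 = 0.
This assignment satisfies each clause.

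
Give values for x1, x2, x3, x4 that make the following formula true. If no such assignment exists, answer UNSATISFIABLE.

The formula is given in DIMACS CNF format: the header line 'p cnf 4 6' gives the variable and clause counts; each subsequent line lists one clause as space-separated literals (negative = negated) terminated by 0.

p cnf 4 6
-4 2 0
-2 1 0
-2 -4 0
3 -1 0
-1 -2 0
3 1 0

Try x4 = False.
Try x2 = False.
Try x3 = True.
No clause remains; x1 is free.

x1=True; x2=False; x3=True; x4=False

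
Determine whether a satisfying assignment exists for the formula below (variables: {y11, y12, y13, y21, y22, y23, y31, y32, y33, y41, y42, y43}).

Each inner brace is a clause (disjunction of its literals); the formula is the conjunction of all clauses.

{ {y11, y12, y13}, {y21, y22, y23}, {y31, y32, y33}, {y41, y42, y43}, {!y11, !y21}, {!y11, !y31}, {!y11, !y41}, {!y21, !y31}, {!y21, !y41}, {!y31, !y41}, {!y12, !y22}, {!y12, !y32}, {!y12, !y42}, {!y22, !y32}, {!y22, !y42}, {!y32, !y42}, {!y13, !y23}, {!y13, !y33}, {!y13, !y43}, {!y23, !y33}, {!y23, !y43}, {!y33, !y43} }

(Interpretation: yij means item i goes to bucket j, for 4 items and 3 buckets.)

No

Suppose y11 = false.
Suppose y12 = true.
(!y22) alone gives y22 = false.
(!y32) alone gives y32 = false.
(!y42) alone gives y42 = false.
Suppose y21 = true.
(!y31) alone gives y31 = false.
(y33) alone gives y33 = true.
(!y41) alone gives y41 = false.
(y43) alone gives y43 = true.
But (!y43) is also a unit clause — contradiction.
Backtrack on y21: now try y21 = false.
(y23) alone gives y23 = true.
(!y13) alone gives y13 = false.
(!y33) alone gives y33 = false.
(y31) alone gives y31 = true.
(!y41) alone gives y41 = false.
(y43) alone gives y43 = true.
But (!y43) is also a unit clause — contradiction.
Both values of y21 lead to a conflict.
Backtrack on y12: now try y12 = false.
(y13) alone gives y13 = true.
(!y23) alone gives y23 = false.
(!y33) alone gives y33 = false.
(!y43) alone gives y43 = false.
Suppose y21 = true.
(!y31) alone gives y31 = false.
(y32) alone gives y32 = true.
(!y41) alone gives y41 = false.
(y42) alone gives y42 = true.
But (!y42) is also a unit clause — contradiction.
Backtrack on y21: now try y21 = false.
(y22) alone gives y22 = true.
(!y32) alone gives y32 = false.
(y31) alone gives y31 = true.
(!y41) alone gives y41 = false.
(y42) alone gives y42 = true.
But (!y42) is also a unit clause — contradiction.
Both values of y21 lead to a conflict.
Both values of y12 lead to a conflict.
Backtrack on y11: now try y11 = true.
(!y21) alone gives y21 = false.
(!y31) alone gives y31 = false.
(!y41) alone gives y41 = false.
Suppose y22 = true.
(!y12) alone gives y12 = false.
(!y32) alone gives y32 = false.
(y33) alone gives y33 = true.
(!y42) alone gives y42 = false.
(y43) alone gives y43 = true.
But (!y43) is also a unit clause — contradiction.
Backtrack on y22: now try y22 = false.
(y23) alone gives y23 = true.
(!y13) alone gives y13 = false.
(!y33) alone gives y33 = false.
(y32) alone gives y32 = true.
(!y12) alone gives y12 = false.
(!y42) alone gives y42 = false.
(y43) alone gives y43 = true.
But (!y43) is also a unit clause — contradiction.
Both values of y22 lead to a conflict.
Both values of y11 lead to a conflict.
No assignment satisfies every clause.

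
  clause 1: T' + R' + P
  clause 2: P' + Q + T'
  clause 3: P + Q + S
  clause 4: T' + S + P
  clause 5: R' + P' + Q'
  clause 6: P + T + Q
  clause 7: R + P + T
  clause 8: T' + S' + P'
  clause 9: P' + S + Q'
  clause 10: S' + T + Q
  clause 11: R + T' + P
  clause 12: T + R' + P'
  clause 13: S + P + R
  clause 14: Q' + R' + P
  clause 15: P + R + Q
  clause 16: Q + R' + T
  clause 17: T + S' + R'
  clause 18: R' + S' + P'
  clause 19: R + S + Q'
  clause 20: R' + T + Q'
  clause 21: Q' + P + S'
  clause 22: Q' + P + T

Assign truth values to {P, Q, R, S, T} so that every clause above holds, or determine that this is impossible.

P ↦ 1, Q ↦ 1, R ↦ 0, S ↦ 1, T ↦ 0

Case T = 0:
Case P = 1:
Unit clause (R') forces R = 0.
Case S = 1:
Unit clause (Q) forces Q = 1.
All clauses are satisfied.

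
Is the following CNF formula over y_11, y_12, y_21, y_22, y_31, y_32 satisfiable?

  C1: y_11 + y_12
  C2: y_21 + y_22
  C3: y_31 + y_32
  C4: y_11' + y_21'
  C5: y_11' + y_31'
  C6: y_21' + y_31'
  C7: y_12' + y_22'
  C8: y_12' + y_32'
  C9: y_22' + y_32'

No

Suppose y_11 = 1.
From the singleton clause (y_21'), y_21 = 0.
From the singleton clause (y_22), y_22 = 1.
From the singleton clause (y_31'), y_31 = 0.
From the singleton clause (y_32), y_32 = 1.
But (y_32') is also a unit clause — contradiction.
Undo y_11 and try y_11 = 0.
From the singleton clause (y_12), y_12 = 1.
From the singleton clause (y_22'), y_22 = 0.
From the singleton clause (y_21), y_21 = 1.
From the singleton clause (y_31'), y_31 = 0.
From the singleton clause (y_32), y_32 = 1.
But (y_32') is also a unit clause — contradiction.
Either choice for y_11 ends in contradiction.
No assignment satisfies every clause.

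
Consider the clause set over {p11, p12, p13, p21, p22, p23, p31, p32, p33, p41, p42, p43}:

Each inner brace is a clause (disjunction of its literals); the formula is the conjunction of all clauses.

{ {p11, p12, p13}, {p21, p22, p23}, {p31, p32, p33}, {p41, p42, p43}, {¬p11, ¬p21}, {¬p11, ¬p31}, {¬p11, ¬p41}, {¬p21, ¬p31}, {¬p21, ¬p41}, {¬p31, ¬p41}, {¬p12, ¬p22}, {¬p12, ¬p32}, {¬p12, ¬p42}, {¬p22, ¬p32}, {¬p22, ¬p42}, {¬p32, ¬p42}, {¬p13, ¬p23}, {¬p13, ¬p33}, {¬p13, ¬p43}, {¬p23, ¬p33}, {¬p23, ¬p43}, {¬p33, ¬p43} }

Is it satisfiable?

Unsatisfiable

Branch on p11: set p11 = False.
Branch on p12: set p12 = True.
The clause (¬p22) is unit, so p22 = False.
The clause (¬p32) is unit, so p32 = False.
The clause (¬p42) is unit, so p42 = False.
Branch on p21: set p21 = True.
The clause (¬p31) is unit, so p31 = False.
The clause (p33) is unit, so p33 = True.
The clause (¬p41) is unit, so p41 = False.
The clause (p43) is unit, so p43 = True.
That conflicts with the unit clause (¬p43).
Backtrack on p21: now try p21 = False.
The clause (p23) is unit, so p23 = True.
The clause (¬p13) is unit, so p13 = False.
The clause (¬p33) is unit, so p33 = False.
The clause (p31) is unit, so p31 = True.
The clause (¬p41) is unit, so p41 = False.
The clause (p43) is unit, so p43 = True.
That conflicts with the unit clause (¬p43).
Both values of p21 lead to a conflict.
Backtrack on p12: now try p12 = False.
The clause (p13) is unit, so p13 = True.
The clause (¬p23) is unit, so p23 = False.
The clause (¬p33) is unit, so p33 = False.
The clause (¬p43) is unit, so p43 = False.
Branch on p21: set p21 = True.
The clause (¬p31) is unit, so p31 = False.
The clause (p32) is unit, so p32 = True.
The clause (¬p41) is unit, so p41 = False.
The clause (p42) is unit, so p42 = True.
That conflicts with the unit clause (¬p42).
Backtrack on p21: now try p21 = False.
The clause (p22) is unit, so p22 = True.
The clause (¬p32) is unit, so p32 = False.
The clause (p31) is unit, so p31 = True.
The clause (¬p41) is unit, so p41 = False.
The clause (p42) is unit, so p42 = True.
That conflicts with the unit clause (¬p42).
Both values of p21 lead to a conflict.
Both values of p12 lead to a conflict.
Backtrack on p11: now try p11 = True.
The clause (¬p21) is unit, so p21 = False.
The clause (¬p31) is unit, so p31 = False.
The clause (¬p41) is unit, so p41 = False.
Branch on p22: set p22 = True.
The clause (¬p12) is unit, so p12 = False.
The clause (¬p32) is unit, so p32 = False.
The clause (p33) is unit, so p33 = True.
The clause (¬p42) is unit, so p42 = False.
The clause (p43) is unit, so p43 = True.
That conflicts with the unit clause (¬p43).
Backtrack on p22: now try p22 = False.
The clause (p23) is unit, so p23 = True.
The clause (¬p13) is unit, so p13 = False.
The clause (¬p33) is unit, so p33 = False.
The clause (p32) is unit, so p32 = True.
The clause (¬p12) is unit, so p12 = False.
The clause (¬p42) is unit, so p42 = False.
The clause (p43) is unit, so p43 = True.
That conflicts with the unit clause (¬p43).
Both values of p22 lead to a conflict.
Both values of p11 lead to a conflict.
No assignment satisfies every clause.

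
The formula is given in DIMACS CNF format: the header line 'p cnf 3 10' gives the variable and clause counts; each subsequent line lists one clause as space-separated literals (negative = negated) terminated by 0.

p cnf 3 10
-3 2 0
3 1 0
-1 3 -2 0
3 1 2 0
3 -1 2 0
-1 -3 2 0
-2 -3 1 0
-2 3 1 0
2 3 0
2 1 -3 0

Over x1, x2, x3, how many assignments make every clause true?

There are 2^3 = 8 truth assignments over (x1, x2, x3).
Split on x3. With x3 = True, the clauses containing x3 are satisfied and ¬x3 drops from the rest; 1 of the 2^2 = 4 assignments to the other variables satisfy what remains.
With x3 = False, by the same count on the reduced clause set, 0 assignments work.
(One model: x1=T, x2=T, x3=T.)
Total: 1 + 0 = 1.

1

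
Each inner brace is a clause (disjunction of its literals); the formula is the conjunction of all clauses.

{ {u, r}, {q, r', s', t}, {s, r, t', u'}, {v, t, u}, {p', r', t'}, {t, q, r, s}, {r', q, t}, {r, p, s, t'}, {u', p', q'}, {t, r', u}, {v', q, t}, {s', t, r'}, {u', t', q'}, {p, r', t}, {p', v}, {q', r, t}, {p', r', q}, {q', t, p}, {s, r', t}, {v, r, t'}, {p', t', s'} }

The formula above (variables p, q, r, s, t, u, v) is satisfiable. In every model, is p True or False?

Suppose p = 1.
The clause (v) is unit, so v = 1.
Branch on u: set u = 1.
The clause (q') is unit, so q = 0.
The clause (t) is unit, so t = 1.
The clause (r') is unit, so r = 0.
The clause (s) is unit, so s = 1.
But (s') is also a unit clause — contradiction.
Undo u and try u = 0.
The clause (r) is unit, so r = 1.
The clause (t') is unit, so t = 0.
But (t) is also a unit clause — contradiction.
Either choice for u ends in contradiction.
So every satisfying assignment has p = False.

False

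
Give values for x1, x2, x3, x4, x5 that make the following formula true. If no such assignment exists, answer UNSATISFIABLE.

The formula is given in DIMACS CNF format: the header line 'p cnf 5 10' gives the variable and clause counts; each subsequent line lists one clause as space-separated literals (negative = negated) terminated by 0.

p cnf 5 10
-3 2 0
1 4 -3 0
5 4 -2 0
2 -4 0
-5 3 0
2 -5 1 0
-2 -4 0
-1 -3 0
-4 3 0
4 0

The clause (x4) is unit, so x4 = True.
The clause (x2) is unit, so x2 = True.
But (¬x2) is also a unit clause — contradiction.

UNSATISFIABLE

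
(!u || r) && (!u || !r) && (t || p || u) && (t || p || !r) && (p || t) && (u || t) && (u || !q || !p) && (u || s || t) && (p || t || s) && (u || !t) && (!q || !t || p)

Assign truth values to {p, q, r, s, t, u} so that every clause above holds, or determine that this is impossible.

Try u = false.
Unit clause (t) forces t = true.
That conflicts with the unit clause (!t).
That branch fails; take u = true instead.
Unit clause (r) forces r = true.
That conflicts with the unit clause (!r).
Neither u = true nor u = false works.

UNSATISFIABLE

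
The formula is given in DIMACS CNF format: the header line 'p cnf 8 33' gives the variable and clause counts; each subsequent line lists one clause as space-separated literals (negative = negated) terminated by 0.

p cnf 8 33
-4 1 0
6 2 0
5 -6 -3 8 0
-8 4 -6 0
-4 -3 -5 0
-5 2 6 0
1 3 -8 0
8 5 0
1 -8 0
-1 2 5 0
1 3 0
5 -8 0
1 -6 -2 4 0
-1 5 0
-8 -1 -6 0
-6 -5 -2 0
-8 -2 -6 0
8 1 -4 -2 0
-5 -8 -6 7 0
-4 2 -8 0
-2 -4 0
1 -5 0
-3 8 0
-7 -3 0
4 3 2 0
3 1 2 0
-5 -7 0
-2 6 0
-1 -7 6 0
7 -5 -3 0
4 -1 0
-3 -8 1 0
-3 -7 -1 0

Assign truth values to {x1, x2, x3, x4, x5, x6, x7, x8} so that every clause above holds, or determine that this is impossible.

Suppose x4 = True.
From the singleton clause (x1), x1 = True.
From the singleton clause (x5), x5 = True.
From the singleton clause (¬x3), x3 = False.
From the singleton clause (¬x2), x2 = False.
From the singleton clause (x6), x6 = True.
From the singleton clause (¬x8), x8 = False.
From the singleton clause (¬x7), x7 = False.
This assignment satisfies each clause.

x1=True,  x2=False,  x3=False,  x4=True,  x5=True,  x6=True,  x7=False,  x8=False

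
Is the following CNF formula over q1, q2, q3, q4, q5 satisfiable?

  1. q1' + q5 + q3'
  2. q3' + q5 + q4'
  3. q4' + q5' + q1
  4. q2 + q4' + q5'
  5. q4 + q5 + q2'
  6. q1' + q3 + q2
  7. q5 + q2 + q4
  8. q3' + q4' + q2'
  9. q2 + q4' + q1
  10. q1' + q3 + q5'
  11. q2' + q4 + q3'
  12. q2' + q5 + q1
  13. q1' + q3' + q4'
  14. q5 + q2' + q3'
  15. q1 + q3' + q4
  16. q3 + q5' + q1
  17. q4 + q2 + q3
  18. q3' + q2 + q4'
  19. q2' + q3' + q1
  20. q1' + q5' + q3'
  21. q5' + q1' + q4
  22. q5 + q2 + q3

Satisfiable

Branch on q1: set q1 = 1.
Branch on q5: set q5 = 0.
(q3') alone gives q3 = 0.
(q2) alone gives q2 = 1.
(q4) alone gives q4 = 1.
Every clause now holds.
A satisfying assignment: q1: 1,  q2: 1,  q3: 0,  q4: 1,  q5: 0.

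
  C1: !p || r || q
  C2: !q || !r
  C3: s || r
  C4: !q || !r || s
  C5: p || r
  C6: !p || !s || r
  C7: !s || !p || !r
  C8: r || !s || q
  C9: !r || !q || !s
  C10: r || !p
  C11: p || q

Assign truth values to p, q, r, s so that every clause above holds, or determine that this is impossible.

Branch on q: set q = false.
Unit clause (p) forces p = true.
Unit clause (r) forces r = true.
Unit clause (!s) forces s = false.
All clauses are satisfied.

p: true, q: false, r: true, s: false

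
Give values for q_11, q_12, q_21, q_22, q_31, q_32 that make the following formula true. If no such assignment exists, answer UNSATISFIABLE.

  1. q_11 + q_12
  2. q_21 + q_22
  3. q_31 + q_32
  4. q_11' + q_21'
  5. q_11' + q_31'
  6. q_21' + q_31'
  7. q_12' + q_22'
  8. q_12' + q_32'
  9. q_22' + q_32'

Branch on q_11: set q_11 = 1.
From the singleton clause (q_21'), q_21 = 0.
From the singleton clause (q_22), q_22 = 1.
From the singleton clause (q_31'), q_31 = 0.
From the singleton clause (q_32), q_32 = 1.
Now (q_32') is unsatisfied and unit — conflict.
So q_11 must be the other value — set q_11 = 0.
From the singleton clause (q_12), q_12 = 1.
From the singleton clause (q_22'), q_22 = 0.
From the singleton clause (q_21), q_21 = 1.
From the singleton clause (q_31'), q_31 = 0.
From the singleton clause (q_32), q_32 = 1.
Now (q_32') is unsatisfied and unit — conflict.
Neither q_11 = 1 nor q_11 = 0 works.

UNSATISFIABLE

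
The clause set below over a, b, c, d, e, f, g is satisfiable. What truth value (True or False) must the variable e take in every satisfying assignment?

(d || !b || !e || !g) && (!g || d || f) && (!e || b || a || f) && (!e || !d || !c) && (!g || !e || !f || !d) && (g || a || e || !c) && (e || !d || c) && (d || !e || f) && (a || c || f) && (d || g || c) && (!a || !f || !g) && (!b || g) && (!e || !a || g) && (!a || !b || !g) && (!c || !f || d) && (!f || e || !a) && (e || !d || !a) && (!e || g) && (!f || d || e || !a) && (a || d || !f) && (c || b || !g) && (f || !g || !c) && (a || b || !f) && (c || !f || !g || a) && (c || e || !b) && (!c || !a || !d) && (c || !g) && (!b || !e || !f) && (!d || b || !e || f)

Suppose e = true.
The clause (g) is unit, so g = true.
The clause (c) is unit, so c = true.
The clause (!d) is unit, so d = false.
The clause (!b) is unit, so b = false.
The clause (f) is unit, so f = true.
That conflicts with the unit clause (!f).
So every satisfying assignment has e = False.

False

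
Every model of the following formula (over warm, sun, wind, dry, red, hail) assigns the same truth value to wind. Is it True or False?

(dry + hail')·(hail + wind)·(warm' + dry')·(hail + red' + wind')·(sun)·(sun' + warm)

Suppose wind = 0.
(hail) alone gives hail = 1.
(dry) alone gives dry = 1.
(warm') alone gives warm = 0.
(sun) alone gives sun = 1.
Now (sun') is unsatisfied and unit — conflict.
So every satisfying assignment has wind = True.

True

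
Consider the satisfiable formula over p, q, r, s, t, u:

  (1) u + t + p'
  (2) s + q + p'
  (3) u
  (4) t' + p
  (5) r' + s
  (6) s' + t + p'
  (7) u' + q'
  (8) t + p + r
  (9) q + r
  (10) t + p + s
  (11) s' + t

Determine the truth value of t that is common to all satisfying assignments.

Suppose t = 0.
From the singleton clause (u), u = 1.
From the singleton clause (q'), q = 0.
From the singleton clause (r), r = 1.
From the singleton clause (s), s = 1.
That conflicts with the unit clause (s').
So every satisfying assignment has t = True.

True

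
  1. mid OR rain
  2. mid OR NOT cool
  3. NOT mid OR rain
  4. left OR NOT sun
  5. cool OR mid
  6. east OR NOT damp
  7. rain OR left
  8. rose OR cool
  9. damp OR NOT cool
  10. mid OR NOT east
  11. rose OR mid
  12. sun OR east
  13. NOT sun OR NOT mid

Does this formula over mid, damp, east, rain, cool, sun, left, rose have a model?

Branch on mid: set mid = true.
The clause (rain) is unit, so rain = true.
The clause (NOT sun) is unit, so sun = false.
The clause (east) is unit, so east = true.
Branch on rose: set rose = true.
Branch on damp: set damp = true.
All clauses hold; cool, left can take either value.
A satisfying assignment: mid ↦ true; damp ↦ true; east ↦ true; rain ↦ true; cool ↦ false; sun ↦ false; left ↦ false; rose ↦ true.

Yes, satisfiable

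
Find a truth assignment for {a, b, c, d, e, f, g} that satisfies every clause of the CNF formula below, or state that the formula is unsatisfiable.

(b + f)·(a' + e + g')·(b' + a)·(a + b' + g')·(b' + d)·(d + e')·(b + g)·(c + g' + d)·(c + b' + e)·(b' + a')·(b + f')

Try b = 1.
(a) alone gives a = 1.
Now (a') is unsatisfied and unit — conflict.
So b must be the other value — set b = 0.
(f) alone gives f = 1.
Now (f') is unsatisfied and unit — conflict.
Both values of b lead to a conflict.

UNSATISFIABLE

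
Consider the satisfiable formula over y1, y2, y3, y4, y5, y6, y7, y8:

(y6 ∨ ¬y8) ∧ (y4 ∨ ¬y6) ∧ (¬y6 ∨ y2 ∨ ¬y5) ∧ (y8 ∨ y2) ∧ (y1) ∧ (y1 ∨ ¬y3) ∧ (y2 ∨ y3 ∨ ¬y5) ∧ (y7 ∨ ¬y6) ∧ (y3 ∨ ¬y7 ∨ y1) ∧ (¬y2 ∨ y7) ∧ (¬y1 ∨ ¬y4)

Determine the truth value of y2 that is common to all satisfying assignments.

Suppose y2 = False.
(y8) alone gives y8 = True.
(y6) alone gives y6 = True.
(y4) alone gives y4 = True.
(¬y5) alone gives y5 = False.
(y1) alone gives y1 = True.
Now (¬y1) is unsatisfied and unit — conflict.
So every satisfying assignment has y2 = True.

True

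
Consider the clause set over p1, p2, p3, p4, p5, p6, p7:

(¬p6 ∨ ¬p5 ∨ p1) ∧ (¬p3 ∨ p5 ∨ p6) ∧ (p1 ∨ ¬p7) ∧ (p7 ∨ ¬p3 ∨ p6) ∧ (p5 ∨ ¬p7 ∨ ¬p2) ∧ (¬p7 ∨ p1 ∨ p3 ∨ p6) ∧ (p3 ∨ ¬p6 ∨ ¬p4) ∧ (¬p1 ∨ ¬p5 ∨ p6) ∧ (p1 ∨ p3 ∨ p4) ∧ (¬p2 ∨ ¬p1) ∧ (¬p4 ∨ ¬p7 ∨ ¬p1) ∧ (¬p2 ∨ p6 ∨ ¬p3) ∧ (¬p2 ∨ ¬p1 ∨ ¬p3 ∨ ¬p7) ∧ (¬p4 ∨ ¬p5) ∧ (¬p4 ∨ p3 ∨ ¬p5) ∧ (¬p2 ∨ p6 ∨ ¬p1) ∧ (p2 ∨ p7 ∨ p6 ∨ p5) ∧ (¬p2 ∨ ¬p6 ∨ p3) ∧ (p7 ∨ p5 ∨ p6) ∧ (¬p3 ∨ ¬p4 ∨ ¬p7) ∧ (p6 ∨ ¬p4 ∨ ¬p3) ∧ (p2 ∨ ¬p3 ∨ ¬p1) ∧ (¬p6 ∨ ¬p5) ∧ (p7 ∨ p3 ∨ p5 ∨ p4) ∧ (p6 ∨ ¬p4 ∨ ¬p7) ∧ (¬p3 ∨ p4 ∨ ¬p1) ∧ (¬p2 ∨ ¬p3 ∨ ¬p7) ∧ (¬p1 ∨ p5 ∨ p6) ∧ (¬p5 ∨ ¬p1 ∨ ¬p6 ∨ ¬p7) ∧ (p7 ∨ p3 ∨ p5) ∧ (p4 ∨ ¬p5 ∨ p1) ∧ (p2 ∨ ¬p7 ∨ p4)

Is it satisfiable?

Yes

Case p1 = False:
From the singleton clause (¬p7), p7 = False.
Case p6 = True:
From the singleton clause (¬p5), p5 = False.
From the singleton clause (p3), p3 = True.
No clause remains; p2, p4 are free.
A satisfying assignment: p1=False,  p2=True,  p3=True,  p4=False,  p5=False,  p6=True,  p7=False.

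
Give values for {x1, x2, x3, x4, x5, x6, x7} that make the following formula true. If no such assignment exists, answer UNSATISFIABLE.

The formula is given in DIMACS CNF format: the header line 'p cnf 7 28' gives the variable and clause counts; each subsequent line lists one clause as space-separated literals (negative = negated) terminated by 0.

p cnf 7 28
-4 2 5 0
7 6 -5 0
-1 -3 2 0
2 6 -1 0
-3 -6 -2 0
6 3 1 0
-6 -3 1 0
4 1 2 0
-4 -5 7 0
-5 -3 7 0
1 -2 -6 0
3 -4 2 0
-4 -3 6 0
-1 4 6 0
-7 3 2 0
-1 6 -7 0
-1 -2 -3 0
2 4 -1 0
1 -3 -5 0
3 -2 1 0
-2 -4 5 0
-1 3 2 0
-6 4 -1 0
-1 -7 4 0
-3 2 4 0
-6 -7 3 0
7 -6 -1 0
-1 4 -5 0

Branch on x4: set x4 = False.
Branch on x1: set x1 = False.
The clause (x2) is unit, so x2 = True.
The clause (¬x6) is unit, so x6 = False.
The clause (x3) is unit, so x3 = True.
The clause (¬x5) is unit, so x5 = False.
No clause remains; x7 is free.

x1 ↦ False,  x2 ↦ True,  x3 ↦ True,  x4 ↦ False,  x5 ↦ False,  x6 ↦ False,  x7 ↦ True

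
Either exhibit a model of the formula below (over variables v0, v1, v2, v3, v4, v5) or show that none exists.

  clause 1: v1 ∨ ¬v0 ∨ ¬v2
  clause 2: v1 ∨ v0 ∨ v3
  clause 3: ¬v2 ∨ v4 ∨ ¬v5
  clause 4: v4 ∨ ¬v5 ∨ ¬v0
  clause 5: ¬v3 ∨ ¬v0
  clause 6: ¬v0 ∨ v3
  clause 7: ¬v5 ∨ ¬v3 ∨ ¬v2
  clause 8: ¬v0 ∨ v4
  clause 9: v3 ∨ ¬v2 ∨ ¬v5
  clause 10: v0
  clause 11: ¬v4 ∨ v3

The clause (v0) is unit, so v0 = True.
The clause (¬v3) is unit, so v3 = False.
But (v3) is also a unit clause — contradiction.

UNSATISFIABLE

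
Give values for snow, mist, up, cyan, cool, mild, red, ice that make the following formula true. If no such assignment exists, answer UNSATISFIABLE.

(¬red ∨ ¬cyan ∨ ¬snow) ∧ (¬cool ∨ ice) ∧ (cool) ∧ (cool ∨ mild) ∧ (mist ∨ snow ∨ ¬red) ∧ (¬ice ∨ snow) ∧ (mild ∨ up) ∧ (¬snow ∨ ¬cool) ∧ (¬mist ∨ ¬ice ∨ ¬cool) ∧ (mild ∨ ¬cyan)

(cool) alone gives cool = True.
(ice) alone gives ice = True.
(snow) alone gives snow = True.
But (¬snow) is also a unit clause — contradiction.

UNSATISFIABLE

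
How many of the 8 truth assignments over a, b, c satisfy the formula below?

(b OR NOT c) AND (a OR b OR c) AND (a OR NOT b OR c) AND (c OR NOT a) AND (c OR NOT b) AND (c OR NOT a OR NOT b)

There are 2^3 = 8 truth assignments over (a, b, c).
Check each against the 6 clauses (columns in the order a, b, c):
  F F F  ✗ fails (a OR b OR c)
  F F T  ✗ fails (b OR NOT c)
  F T F  ✗ fails (a OR NOT b OR c)
  F T T  ✓ satisfies all
  T F F  ✗ fails (c OR NOT a)
  T F T  ✗ fails (b OR NOT c)
  T T F  ✗ fails (c OR NOT a)
  T T T  ✓ satisfies all
2 of the 8 rows are models.

2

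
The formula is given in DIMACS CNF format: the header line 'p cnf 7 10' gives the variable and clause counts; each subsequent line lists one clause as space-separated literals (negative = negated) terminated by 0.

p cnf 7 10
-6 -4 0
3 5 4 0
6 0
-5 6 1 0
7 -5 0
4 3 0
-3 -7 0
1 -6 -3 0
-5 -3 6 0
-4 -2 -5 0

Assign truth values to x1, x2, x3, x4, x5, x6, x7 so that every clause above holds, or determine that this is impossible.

x1=True, x2=True, x3=True, x4=False, x5=False, x6=True, x7=False

From the singleton clause (x6), x6 = True.
From the singleton clause (¬x4), x4 = False.
From the singleton clause (x3), x3 = True.
From the singleton clause (¬x7), x7 = False.
From the singleton clause (¬x5), x5 = False.
From the singleton clause (x1), x1 = True.
Every clause is now satisfied; x2 is unconstrained.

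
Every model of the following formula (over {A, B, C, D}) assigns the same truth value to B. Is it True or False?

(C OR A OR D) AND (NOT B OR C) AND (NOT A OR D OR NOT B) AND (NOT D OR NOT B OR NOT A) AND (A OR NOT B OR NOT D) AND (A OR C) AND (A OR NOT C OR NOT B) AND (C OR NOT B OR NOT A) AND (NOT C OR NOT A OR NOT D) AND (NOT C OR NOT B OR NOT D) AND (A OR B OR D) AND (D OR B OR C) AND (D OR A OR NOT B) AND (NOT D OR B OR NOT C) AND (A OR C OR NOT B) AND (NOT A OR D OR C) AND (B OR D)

False

Suppose B = true.
The clause (C) is unit, so C = true.
The clause (A) is unit, so A = true.
The clause (D) is unit, so D = true.
But (NOT D) is also a unit clause — contradiction.
So every satisfying assignment has B = False.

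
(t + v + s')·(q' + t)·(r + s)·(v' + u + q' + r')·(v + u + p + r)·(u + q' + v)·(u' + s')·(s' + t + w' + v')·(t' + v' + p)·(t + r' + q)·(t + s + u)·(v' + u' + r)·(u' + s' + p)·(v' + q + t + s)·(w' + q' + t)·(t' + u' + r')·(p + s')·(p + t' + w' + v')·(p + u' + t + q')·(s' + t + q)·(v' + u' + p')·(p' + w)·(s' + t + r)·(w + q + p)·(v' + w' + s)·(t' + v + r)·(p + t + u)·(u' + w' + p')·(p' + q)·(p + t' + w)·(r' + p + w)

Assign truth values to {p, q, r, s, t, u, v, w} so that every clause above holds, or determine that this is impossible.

Suppose q = 0.
From the singleton clause (p'), p = 0.
From the singleton clause (s'), s = 0.
From the singleton clause (r), r = 1.
From the singleton clause (t), t = 1.
From the singleton clause (v'), v = 0.
From the singleton clause (u'), u = 0.
From the singleton clause (w), w = 1.
Every clause now holds.

p=0, q=0, r=1, s=0, t=1, u=0, v=0, w=1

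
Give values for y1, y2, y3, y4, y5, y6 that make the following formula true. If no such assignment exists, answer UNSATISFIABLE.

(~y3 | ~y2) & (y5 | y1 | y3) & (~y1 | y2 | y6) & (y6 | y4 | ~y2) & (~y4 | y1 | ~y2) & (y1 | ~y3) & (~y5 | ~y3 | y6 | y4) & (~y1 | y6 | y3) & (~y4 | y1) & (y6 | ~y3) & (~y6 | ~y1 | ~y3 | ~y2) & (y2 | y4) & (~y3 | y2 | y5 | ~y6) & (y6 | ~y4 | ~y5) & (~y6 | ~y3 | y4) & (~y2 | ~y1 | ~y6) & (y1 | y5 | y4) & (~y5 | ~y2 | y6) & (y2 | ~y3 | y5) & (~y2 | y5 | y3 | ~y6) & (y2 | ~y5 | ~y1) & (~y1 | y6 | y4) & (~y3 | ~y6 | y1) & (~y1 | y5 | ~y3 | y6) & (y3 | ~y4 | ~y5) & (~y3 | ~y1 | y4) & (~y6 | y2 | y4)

Branch on y3: set y3 = 0.
Branch on y5: set y5 = 1.
(~y4) alone gives y4 = 0.
(y2) alone gives y2 = 1.
(y6) alone gives y6 = 1.
(~y1) alone gives y1 = 0.
Every clause now holds.

y1=0; y2=1; y3=0; y4=0; y5=1; y6=1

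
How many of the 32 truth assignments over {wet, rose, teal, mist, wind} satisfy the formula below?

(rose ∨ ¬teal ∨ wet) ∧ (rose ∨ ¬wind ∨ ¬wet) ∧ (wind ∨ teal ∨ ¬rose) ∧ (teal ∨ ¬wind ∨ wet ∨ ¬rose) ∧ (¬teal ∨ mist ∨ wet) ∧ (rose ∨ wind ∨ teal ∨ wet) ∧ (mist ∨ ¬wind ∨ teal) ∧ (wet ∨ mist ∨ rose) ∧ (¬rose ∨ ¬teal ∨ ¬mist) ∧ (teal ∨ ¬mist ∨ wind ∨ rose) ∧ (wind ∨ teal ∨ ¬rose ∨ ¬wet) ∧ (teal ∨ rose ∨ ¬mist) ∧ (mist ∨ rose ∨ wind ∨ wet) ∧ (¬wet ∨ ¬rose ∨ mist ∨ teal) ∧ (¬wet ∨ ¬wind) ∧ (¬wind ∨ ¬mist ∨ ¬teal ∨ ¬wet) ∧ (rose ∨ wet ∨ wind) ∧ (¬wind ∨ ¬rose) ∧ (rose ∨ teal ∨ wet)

4

There are 2^5 = 32 truth assignments over (wet, rose, teal, mist, wind).
Split on teal. With teal = True, the clauses containing teal are satisfied and ¬teal drops from the rest; 3 of the 2^4 = 16 assignments to the other variables satisfy what remains.
With teal = False, by the same count on the reduced clause set, 1 assignment works.
(One model: wet=T, rose=F, teal=F, mist=F, wind=F.)
Total: 3 + 1 = 4.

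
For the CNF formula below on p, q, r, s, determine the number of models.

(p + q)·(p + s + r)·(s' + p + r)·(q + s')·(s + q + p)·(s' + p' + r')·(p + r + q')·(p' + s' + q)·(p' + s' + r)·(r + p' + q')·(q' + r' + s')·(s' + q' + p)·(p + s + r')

3

There are 2^4 = 16 truth assignments over (p, q, r, s).
Check each against the 13 clauses (columns in the order p, q, r, s):
  F F F F  ✗ fails (p + q)
  F F F T  ✗ fails (p + q)
  F F T F  ✗ fails (p + q)
  F F T T  ✗ fails (p + q)
  F T F F  ✗ fails (p + s + r)
  F T F T  ✗ fails (s' + p + r)
  F T T F  ✗ fails (p + s + r')
  F T T T  ✗ fails (q' + r' + s')
  T F F F  ✓ satisfies all
  T F F T  ✗ fails (q + s')
  T F T F  ✓ satisfies all
  T F T T  ✗ fails (q + s')
  T T F F  ✗ fails (r + p' + q')
  T T F T  ✗ fails (p' + s' + r)
  T T T F  ✓ satisfies all
  T T T T  ✗ fails (s' + p' + r')
3 of the 16 rows are models.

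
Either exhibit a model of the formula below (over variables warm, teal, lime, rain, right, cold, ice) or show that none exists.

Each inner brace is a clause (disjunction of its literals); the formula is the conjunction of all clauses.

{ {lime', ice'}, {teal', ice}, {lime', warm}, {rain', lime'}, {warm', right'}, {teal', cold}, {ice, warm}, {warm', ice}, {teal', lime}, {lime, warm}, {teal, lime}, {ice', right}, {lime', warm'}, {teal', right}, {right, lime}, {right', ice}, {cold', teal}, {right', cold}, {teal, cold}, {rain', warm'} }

UNSATISFIABLE

Case lime = 0:
Unit clause (teal') forces teal = 0.
But (teal) is also a unit clause — contradiction.
So lime must be the other value — set lime = 1.
Unit clause (ice') forces ice = 0.
Unit clause (teal') forces teal = 0.
Unit clause (warm) forces warm = 1.
But (warm') is also a unit clause — contradiction.
Either choice for lime ends in contradiction.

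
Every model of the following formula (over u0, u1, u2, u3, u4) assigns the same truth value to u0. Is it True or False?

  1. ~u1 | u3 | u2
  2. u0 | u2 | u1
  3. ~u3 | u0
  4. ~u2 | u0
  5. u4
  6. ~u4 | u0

True

Suppose u0 = 0.
(~u3) alone gives u3 = 0.
(~u2) alone gives u2 = 0.
(~u1) alone gives u1 = 0.
But (u1) is also a unit clause — contradiction.
So every satisfying assignment has u0 = True.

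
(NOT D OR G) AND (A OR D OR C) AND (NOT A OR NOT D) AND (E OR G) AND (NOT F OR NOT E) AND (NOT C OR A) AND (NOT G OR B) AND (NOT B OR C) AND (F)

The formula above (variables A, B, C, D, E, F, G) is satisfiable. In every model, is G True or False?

True

Suppose G = false.
The clause (NOT D) is unit, so D = false.
The clause (E) is unit, so E = true.
The clause (NOT F) is unit, so F = false.
Now (F) is unsatisfied and unit — conflict.
So every satisfying assignment has G = True.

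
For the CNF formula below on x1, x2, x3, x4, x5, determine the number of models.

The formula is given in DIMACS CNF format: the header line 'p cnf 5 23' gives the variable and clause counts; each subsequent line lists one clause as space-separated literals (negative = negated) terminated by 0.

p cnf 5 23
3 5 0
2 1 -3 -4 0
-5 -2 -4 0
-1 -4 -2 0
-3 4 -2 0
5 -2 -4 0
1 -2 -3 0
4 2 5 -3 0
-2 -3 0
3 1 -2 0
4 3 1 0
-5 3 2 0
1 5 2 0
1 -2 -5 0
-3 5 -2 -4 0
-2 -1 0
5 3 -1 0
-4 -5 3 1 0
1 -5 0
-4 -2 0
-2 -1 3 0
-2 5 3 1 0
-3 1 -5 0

There are 2^5 = 32 truth assignments over (x1, x2, x3, x4, x5).
Split on x1. With x1 = True, the clauses containing x1 are satisfied and ¬x1 drops from the rest; 3 of the 2^4 = 16 assignments to the other variables satisfy what remains.
With x1 = False, by the same count on the reduced clause set, 0 assignments work.
(One model: x1=T, x2=F, x3=T, x4=F, x5=T.)
Total: 3 + 0 = 3.

3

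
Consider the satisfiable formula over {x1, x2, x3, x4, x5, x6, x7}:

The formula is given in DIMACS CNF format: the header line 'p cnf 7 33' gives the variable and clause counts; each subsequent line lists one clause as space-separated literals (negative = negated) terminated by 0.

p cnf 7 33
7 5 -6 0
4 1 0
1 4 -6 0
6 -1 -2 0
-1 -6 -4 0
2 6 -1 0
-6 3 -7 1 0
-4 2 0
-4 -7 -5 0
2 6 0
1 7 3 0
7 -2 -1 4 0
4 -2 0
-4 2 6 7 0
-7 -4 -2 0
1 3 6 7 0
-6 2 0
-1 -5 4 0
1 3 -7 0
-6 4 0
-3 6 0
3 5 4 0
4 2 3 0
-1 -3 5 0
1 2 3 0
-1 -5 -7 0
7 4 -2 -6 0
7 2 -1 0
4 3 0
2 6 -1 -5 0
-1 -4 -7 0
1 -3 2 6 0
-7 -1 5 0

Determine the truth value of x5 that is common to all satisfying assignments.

Suppose x5 = False.
Try x7 = True.
The clause (¬x1) is unit, so x1 = False.
The clause (x4) is unit, so x4 = True.
The clause (x2) is unit, so x2 = True.
But (¬x2) is also a unit clause — contradiction.
Backtrack on x7: now try x7 = False.
The clause (¬x6) is unit, so x6 = False.
The clause (x2) is unit, so x2 = True.
The clause (¬x1) is unit, so x1 = False.
The clause (x4) is unit, so x4 = True.
The clause (x3) is unit, so x3 = True.
But (¬x3) is also a unit clause — contradiction.
Either choice for x7 ends in contradiction.
So every satisfying assignment has x5 = True.

True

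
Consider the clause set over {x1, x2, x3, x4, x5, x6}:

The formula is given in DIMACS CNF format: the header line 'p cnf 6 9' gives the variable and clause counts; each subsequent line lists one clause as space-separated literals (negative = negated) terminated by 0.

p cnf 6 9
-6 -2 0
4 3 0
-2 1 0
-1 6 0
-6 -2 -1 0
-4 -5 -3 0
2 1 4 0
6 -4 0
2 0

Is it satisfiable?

(x2) alone gives x2 = True.
(¬x6) alone gives x6 = False.
(x1) alone gives x1 = True.
But (¬x1) is also a unit clause — contradiction.
No assignment satisfies every clause.

Unsatisfiable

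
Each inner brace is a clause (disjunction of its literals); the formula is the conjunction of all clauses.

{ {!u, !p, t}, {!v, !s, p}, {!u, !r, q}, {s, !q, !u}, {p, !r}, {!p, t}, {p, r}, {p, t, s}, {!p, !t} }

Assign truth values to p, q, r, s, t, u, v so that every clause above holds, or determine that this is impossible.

UNSATISFIABLE

Case p = true:
(t) alone gives t = true.
Now (!t) is unsatisfied and unit — conflict.
So p must be the other value — set p = false.
(!r) alone gives r = false.
Now (r) is unsatisfied and unit — conflict.
Both values of p lead to a conflict.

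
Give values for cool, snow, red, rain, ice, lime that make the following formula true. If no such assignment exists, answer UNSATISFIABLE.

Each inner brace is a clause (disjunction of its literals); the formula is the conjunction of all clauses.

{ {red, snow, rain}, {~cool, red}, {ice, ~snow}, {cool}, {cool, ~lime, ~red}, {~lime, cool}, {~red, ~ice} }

The clause (cool) is unit, so cool = 1.
The clause (red) is unit, so red = 1.
The clause (~ice) is unit, so ice = 0.
The clause (~snow) is unit, so snow = 0.
No clause remains; rain, lime are free.

cool=1,  snow=0,  red=1,  rain=1,  ice=0,  lime=1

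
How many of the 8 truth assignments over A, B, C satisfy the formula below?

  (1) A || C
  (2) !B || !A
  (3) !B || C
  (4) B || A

There are 2^3 = 8 truth assignments over (A, B, C).
Split on C. With C = true, the clauses containing C are satisfied and !C drops from the rest; 2 of the 2^2 = 4 assignments to the other variables satisfy what remains.
With C = false, by the same count on the reduced clause set, 1 assignment works.
(One model: A=F, B=T, C=T.)
Total: 2 + 1 = 3.

3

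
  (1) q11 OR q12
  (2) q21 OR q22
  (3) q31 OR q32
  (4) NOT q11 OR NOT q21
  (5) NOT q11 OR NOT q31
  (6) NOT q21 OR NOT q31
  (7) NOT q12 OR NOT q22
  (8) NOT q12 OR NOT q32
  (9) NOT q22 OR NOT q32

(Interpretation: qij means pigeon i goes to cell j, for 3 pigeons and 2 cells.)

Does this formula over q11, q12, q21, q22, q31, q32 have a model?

Suppose q11 = true.
Unit clause (NOT q21) forces q21 = false.
Unit clause (q22) forces q22 = true.
Unit clause (NOT q31) forces q31 = false.
Unit clause (q32) forces q32 = true.
That conflicts with the unit clause (NOT q32).
Undo q11 and try q11 = false.
Unit clause (q12) forces q12 = true.
Unit clause (NOT q22) forces q22 = false.
Unit clause (q21) forces q21 = true.
Unit clause (NOT q31) forces q31 = false.
Unit clause (q32) forces q32 = true.
That conflicts with the unit clause (NOT q32).
Either choice for q11 ends in contradiction.
No assignment satisfies every clause.

No, unsatisfiable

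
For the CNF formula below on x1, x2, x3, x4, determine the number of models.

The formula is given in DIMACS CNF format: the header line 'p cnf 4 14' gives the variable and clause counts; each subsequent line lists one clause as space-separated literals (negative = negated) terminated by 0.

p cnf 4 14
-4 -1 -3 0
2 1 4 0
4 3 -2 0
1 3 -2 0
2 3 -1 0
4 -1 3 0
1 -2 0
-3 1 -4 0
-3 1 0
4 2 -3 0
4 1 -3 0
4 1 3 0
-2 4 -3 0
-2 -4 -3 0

2

There are 2^4 = 16 truth assignments over (x1, x2, x3, x4).
Split on x1. With x1 = True, the clauses containing x1 are satisfied and ¬x1 drops from the rest; 1 of the 2^3 = 8 assignments to the other variables satisfy what remains.
With x1 = False, by the same count on the reduced clause set, 1 assignment works.
Total: 1 + 1 = 2.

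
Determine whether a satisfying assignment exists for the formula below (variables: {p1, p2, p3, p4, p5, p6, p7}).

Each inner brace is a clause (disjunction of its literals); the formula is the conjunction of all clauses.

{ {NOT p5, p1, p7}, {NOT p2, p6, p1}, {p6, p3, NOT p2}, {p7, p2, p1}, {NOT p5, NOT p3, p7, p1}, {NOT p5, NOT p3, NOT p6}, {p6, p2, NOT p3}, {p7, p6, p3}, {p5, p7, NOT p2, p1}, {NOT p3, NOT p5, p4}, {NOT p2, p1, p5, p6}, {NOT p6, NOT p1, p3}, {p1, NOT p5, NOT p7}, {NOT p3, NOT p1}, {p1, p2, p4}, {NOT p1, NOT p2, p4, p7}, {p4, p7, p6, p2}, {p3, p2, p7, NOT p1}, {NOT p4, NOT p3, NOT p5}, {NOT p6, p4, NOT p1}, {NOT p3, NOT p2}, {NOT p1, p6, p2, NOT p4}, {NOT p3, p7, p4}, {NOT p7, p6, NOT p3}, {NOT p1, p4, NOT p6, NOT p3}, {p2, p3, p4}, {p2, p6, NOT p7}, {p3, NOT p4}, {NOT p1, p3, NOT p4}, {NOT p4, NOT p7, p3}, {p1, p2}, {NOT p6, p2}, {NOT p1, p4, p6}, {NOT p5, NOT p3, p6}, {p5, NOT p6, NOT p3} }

Yes

Suppose p3 = false.
From the singleton clause (NOT p4), p4 = false.
From the singleton clause (p2), p2 = true.
From the singleton clause (p6), p6 = true.
From the singleton clause (NOT p1), p1 = false.
Suppose p5 = false.
From the singleton clause (p7), p7 = true.
All clauses are satisfied.
A satisfying assignment: p1: false, p2: true, p3: false, p4: false, p5: false, p6: true, p7: true.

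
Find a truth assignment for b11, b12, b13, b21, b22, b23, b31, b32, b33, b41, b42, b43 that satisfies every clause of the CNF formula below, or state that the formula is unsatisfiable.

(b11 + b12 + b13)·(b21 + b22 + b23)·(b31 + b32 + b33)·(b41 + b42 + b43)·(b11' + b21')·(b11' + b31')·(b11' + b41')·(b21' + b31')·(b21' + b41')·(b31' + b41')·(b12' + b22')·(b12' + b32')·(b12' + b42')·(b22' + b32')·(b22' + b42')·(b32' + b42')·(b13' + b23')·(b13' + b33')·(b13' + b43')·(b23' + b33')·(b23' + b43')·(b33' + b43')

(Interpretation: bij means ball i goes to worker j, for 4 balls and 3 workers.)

UNSATISFIABLE

Branch on b11: set b11 = 0.
Branch on b12: set b12 = 1.
The clause (b22') is unit, so b22 = 0.
The clause (b32') is unit, so b32 = 0.
The clause (b42') is unit, so b42 = 0.
Branch on b21: set b21 = 1.
The clause (b31') is unit, so b31 = 0.
The clause (b33) is unit, so b33 = 1.
The clause (b41') is unit, so b41 = 0.
The clause (b43) is unit, so b43 = 1.
That conflicts with the unit clause (b43').
Backtrack on b21: now try b21 = 0.
The clause (b23) is unit, so b23 = 1.
The clause (b13') is unit, so b13 = 0.
The clause (b33') is unit, so b33 = 0.
The clause (b31) is unit, so b31 = 1.
The clause (b41') is unit, so b41 = 0.
The clause (b43) is unit, so b43 = 1.
That conflicts with the unit clause (b43').
Either choice for b21 ends in contradiction.
Backtrack on b12: now try b12 = 0.
The clause (b13) is unit, so b13 = 1.
The clause (b23') is unit, so b23 = 0.
The clause (b33') is unit, so b33 = 0.
The clause (b43') is unit, so b43 = 0.
Branch on b21: set b21 = 1.
The clause (b31') is unit, so b31 = 0.
The clause (b32) is unit, so b32 = 1.
The clause (b41') is unit, so b41 = 0.
The clause (b42) is unit, so b42 = 1.
That conflicts with the unit clause (b42').
Backtrack on b21: now try b21 = 0.
The clause (b22) is unit, so b22 = 1.
The clause (b32') is unit, so b32 = 0.
The clause (b31) is unit, so b31 = 1.
The clause (b41') is unit, so b41 = 0.
The clause (b42) is unit, so b42 = 1.
That conflicts with the unit clause (b42').
Either choice for b21 ends in contradiction.
Either choice for b12 ends in contradiction.
Backtrack on b11: now try b11 = 1.
The clause (b21') is unit, so b21 = 0.
The clause (b31') is unit, so b31 = 0.
The clause (b41') is unit, so b41 = 0.
Branch on b22: set b22 = 1.
The clause (b12') is unit, so b12 = 0.
The clause (b32') is unit, so b32 = 0.
The clause (b33) is unit, so b33 = 1.
The clause (b42') is unit, so b42 = 0.
The clause (b43) is unit, so b43 = 1.
That conflicts with the unit clause (b43').
Backtrack on b22: now try b22 = 0.
The clause (b23) is unit, so b23 = 1.
The clause (b13') is unit, so b13 = 0.
The clause (b33') is unit, so b33 = 0.
The clause (b32) is unit, so b32 = 1.
The clause (b12') is unit, so b12 = 0.
The clause (b42') is unit, so b42 = 0.
The clause (b43) is unit, so b43 = 1.
That conflicts with the unit clause (b43').
Either choice for b22 ends in contradiction.
Either choice for b11 ends in contradiction.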